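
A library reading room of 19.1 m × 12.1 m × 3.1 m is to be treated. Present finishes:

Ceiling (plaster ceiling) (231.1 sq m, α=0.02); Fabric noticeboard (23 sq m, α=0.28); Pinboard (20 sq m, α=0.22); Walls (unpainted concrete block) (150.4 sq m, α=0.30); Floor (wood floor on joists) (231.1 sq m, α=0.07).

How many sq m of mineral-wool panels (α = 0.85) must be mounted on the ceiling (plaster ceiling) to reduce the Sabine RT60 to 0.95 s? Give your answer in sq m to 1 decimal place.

Total absorption A₁ = 231.1·0.02 + 23·0.28 + 20·0.22 + 150.4·0.30 + 231.1·0.07
  = 4.622 + 6.440 + 4.400 + 45.120 + 16.177 = 76.759 sq m sabins.
V = 716.441 m³. Target absorption A₂ = 0.161 × 716.441 / 0.95 = 121.418 sabins.
Absorption to add: 121.418 − 76.759 = 44.659 sabins.
Each sq m of panel replacing the ceiling (plaster ceiling) adds (0.85 − 0.02) = 0.83 sabins.
Area = ΔA/Δα = 44.659/0.83 = 53.8 sq m.

53.8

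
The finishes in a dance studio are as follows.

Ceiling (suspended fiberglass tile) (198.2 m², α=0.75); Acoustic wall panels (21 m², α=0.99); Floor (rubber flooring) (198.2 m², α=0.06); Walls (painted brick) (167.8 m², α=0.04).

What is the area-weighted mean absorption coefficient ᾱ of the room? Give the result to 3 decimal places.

0.321

Total surface area S = 585.2 m².
Σ(Sᵢαᵢ) = 198.2*0.75 + 21*0.99 + 198.2*0.06 + 167.8*0.04 = 188.044.
ᾱ = A/S = 0.321.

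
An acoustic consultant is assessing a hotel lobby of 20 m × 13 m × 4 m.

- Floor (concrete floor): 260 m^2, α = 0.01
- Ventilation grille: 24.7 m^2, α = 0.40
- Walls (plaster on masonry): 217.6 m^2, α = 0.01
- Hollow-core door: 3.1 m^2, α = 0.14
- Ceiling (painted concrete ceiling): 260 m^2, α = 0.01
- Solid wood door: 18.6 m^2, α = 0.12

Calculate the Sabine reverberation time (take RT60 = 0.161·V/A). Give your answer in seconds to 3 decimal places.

8.405 s

Summing Sᵢαᵢ: 2.600 + 9.880 + 2.176 + 0.434 + 2.600 + 2.232 → A = 19.922 sabins.
Volume V = 20 × 13 × 4 = 1040 m³.
T = 0.161 V/A = 0.161·1040/19.922 = 8.405 s.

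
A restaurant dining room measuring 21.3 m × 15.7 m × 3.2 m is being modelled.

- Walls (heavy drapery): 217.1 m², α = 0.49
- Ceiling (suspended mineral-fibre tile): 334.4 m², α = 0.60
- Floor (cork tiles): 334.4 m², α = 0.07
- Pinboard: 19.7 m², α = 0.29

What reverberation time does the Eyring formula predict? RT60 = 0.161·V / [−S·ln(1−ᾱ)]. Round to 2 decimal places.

S = Σ Sᵢ = 905.6 m².
Σ(Sᵢαᵢ) = 217.1×0.49 + 334.4×0.60 + 334.4×0.07 + 19.7×0.29 = 336.140.
ᾱ = 336.140 / 905.6 = 0.3712.
−S·ln(1−ᾱ) = −905.6 × ln(1 − 0.3712) = 420.146.
V = 21.3 × 15.7 × 3.2 = 1070.112 m³.
T = 0.161·V/[−S·ln(1−ᾱ)] = 0.161·1070.112/420.146 = 0.41 s.

0.41 s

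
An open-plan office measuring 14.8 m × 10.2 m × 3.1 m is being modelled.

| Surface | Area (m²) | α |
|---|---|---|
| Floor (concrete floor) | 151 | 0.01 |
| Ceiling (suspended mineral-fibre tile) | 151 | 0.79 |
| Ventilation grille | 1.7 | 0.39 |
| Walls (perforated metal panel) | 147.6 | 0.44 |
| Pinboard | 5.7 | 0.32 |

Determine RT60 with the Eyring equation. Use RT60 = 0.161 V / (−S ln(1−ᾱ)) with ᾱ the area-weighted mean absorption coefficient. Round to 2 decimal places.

0.31 sec

Total surface area S = 151 + 151 + 1.7 + 147.6 + 5.7 = 457.0 m².
Σ(Sᵢαᵢ) = 151·0.01 + 151·0.79 + 1.7·0.39 + 147.6·0.44 + 5.7·0.32 = 188.231.
ᾱ = 188.231 / 457.0 = 0.4119.
−S·ln(1−ᾱ) = −457.0 × ln(1 − 0.4119) = 242.602.
V = 14.8 × 10.2 × 3.1 = 467.976 m³.
RT60 = 0.161 × 467.976 / 242.602 = 0.31 s.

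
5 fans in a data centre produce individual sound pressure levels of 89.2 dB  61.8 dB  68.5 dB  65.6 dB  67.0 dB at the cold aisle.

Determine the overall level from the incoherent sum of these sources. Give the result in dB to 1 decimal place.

89.3 dB

Converting to relative power and adding: 10^(89.2/10) + 10^(61.8/10) + 10^(68.5/10) + 10^(65.6/10) + 10^(67.0/10) = 8.49e+08.
L_total = 10·log₁₀(8.49e+08) = 89.3 dB.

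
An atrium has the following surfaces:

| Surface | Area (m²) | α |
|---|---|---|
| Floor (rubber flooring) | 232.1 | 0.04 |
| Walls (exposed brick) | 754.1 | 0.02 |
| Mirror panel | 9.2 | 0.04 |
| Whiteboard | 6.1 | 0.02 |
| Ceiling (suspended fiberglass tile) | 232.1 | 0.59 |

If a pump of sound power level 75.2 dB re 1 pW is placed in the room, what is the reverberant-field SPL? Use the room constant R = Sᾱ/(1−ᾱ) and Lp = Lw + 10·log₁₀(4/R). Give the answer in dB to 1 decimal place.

58.5 dB

A = 161.795 sabins; S = 1233.6 m².
ᾱ = 0.1312, so room constant R = A/(1−ᾱ) = 186.228 m².
Lp = Lw + 10 log₁₀(4/R) = 75.2 -16.68 = 58.5 dB.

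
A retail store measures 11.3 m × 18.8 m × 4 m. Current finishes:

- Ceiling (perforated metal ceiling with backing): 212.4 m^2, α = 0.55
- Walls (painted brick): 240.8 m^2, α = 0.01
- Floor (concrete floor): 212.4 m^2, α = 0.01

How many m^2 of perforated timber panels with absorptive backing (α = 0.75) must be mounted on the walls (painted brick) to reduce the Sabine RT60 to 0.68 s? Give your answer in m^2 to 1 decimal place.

107.9

Summing Sᵢαᵢ: 116.820 + 2.408 + 2.124 → A₁ = 121.352 sabins.
Required A₂ = 0.161·849.76/0.68 = 201.193 sabins.
ΔA needed = 201.193 − 121.352 = 79.841 sabins.
Each m^2 of panel replacing the walls (painted brick) adds (0.75 − 0.01) = 0.74 sabins.
Panel area = 79.841 / 0.74 = 107.9 m^2.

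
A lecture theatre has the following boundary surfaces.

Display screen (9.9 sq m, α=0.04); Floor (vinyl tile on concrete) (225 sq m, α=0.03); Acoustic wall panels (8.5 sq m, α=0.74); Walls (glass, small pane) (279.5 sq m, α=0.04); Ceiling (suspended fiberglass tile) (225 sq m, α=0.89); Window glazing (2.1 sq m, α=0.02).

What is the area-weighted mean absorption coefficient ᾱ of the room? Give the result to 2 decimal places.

0.30

Total surface area S = 750.0 sq m.
Σ(Sᵢαᵢ) = 9.9*0.04 + 225*0.03 + 8.5*0.74 + 279.5*0.04 + 225*0.89 + 2.1*0.02 = 224.908.
ᾱ = 224.908 / 750.0 = 0.30.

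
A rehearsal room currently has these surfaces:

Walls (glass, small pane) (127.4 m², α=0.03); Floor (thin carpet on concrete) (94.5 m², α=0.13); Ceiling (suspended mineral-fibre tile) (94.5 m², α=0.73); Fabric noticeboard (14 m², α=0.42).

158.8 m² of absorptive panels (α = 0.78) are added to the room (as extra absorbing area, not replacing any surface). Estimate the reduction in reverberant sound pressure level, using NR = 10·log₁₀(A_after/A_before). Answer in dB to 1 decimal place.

Equivalent absorption area: A_before = 127.4·0.03 + 94.5·0.13 + 94.5·0.73 + 14·0.42 = 90.972 m².
Treatment contributes 158.8·0.78 = 123.864 sabins.
New total A_after = 214.836 sabins.
Reduction = 10 log₁₀(A_after/A_before) = 10 log₁₀(2.3616) = 3.7 dB.

3.7 dB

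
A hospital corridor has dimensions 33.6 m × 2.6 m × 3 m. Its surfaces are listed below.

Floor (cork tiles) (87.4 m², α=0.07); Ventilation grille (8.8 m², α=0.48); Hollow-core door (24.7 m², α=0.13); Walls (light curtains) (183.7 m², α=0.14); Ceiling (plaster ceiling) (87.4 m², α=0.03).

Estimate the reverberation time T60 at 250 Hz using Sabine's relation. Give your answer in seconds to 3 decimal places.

Total absorption A = 87.4·0.07 + 8.8·0.48 + 24.7·0.13 + 183.7·0.14 + 87.4·0.03
  = 6.118 + 4.224 + 3.211 + 25.718 + 2.622 = 41.893 m² sabins.
Volume V = 33.6 × 2.6 × 3 = 262.08 m³.
RT60 = 0.161 · V / A = 0.161 × 262.08 / 41.893 = 1.007 s.

1.007 seconds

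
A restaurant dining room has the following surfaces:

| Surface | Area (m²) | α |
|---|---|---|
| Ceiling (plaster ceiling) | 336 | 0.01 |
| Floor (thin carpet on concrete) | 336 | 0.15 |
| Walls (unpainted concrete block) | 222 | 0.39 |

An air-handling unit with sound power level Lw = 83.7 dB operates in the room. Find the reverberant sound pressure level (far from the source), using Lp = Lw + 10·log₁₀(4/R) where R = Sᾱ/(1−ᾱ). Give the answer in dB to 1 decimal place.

67.5 dB

Σ(Sᵢαᵢ) = 336·0.01 + 336·0.15 + 222·0.39 = 140.340; total area S = 894.0 m².
ᾱ = 0.1570, so room constant R = A/(1−ᾱ) = 166.477 m².
Lp = 83.7 + 10·log₁₀(4/166.477) = 83.7 + (-16.19) = 67.5 dB.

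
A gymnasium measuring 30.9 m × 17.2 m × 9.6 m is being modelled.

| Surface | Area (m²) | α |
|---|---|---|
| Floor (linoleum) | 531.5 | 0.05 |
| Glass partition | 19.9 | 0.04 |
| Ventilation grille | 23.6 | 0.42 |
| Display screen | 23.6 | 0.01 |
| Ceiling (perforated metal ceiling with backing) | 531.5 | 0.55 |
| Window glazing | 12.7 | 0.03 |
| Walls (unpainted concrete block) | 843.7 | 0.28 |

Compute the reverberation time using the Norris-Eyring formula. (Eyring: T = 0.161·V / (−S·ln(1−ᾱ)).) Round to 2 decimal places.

Total surface area S = 531.5 + 19.9 + 23.6 + 23.6 + 531.5 + 12.7 + 843.7 = 1986.5 m².
Absorption A = 531.5·0.05 + 19.9·0.04 + 23.6·0.42 + 23.6·0.01 + 531.5·0.55 + 12.7·0.03 + 843.7·0.28 = 566.461 sabins.
Mean coefficient ᾱ = A/S = 0.2852.
Eyring denominator: −S ln(1−ᾱ) = 666.972.
V = 30.9 × 17.2 × 9.6 = 5102.208 m³.
RT60 = 0.161 × 5102.208 / 666.972 = 1.23 s.

1.23 s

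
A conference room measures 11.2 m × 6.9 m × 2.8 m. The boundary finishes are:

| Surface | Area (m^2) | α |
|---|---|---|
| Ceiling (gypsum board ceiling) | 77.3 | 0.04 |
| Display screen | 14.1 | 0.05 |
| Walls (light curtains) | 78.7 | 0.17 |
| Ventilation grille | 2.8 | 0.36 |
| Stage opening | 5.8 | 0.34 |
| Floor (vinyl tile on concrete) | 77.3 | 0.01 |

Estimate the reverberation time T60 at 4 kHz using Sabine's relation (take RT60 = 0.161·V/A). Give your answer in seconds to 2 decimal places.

Summing Sᵢαᵢ: 3.092 + 0.705 + 13.379 + 1.008 + 1.972 + 0.773 → A = 20.929 sabins.
Room volume: 216.384 m³.
Sabine: RT60 = 0.161 × 216.384 / 20.929 = 1.66 s.

1.66 sec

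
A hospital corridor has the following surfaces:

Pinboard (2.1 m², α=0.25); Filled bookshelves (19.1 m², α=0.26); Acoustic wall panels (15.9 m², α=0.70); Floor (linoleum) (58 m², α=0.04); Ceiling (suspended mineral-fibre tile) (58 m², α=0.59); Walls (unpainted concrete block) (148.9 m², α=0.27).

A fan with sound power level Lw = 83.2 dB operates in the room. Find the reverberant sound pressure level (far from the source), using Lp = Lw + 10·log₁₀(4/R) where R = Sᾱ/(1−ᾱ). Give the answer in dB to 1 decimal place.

A = 93.364 sabins; S = 302.0 m².
ᾱ = 0.3092, so room constant R = A/(1−ᾱ) = 135.153 m².
Lp = 83.2 + 10·log₁₀(4/135.153) = 83.2 + (-15.29) = 67.9 dB.

67.9 dB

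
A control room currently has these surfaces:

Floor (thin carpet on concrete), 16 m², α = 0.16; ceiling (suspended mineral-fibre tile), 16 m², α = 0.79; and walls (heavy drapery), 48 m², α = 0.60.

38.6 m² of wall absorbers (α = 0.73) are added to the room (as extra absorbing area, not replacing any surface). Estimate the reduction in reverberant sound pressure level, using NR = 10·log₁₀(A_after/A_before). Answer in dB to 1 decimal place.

2.1 dB

A_before = Σ Sᵢαᵢ = 16×0.16 + 16×0.79 + 48×0.60 = 44.000 sabins.
Treatment contributes 38.6·0.73 = 28.178 sabins.
A_after = 44.000 + 28.178 = 72.178 sabins.
Reduction = 10 log₁₀(A_after/A_before) = 10 log₁₀(1.6404) = 2.1 dB.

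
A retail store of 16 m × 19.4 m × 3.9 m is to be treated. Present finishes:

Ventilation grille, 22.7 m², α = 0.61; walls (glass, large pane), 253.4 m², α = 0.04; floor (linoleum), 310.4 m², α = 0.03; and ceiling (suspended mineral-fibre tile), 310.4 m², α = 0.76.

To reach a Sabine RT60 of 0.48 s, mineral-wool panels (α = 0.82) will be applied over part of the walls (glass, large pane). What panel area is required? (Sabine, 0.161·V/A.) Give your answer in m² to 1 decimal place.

Total absorption A₁ = 22.7×0.61 + 253.4×0.04 + 310.4×0.03 + 310.4×0.76
  = 13.847 + 10.136 + 9.312 + 235.904 = 269.199 m² sabins.
Required A₂ = 0.161·1210.56/0.48 = 406.042 sabins.
ΔA needed = 406.042 − 269.199 = 136.843 sabins.
Net gain per m²: Δα = 0.82 − 0.04 = 0.78.
Area = ΔA/Δα = 136.843/0.78 = 175.4 m².

175.4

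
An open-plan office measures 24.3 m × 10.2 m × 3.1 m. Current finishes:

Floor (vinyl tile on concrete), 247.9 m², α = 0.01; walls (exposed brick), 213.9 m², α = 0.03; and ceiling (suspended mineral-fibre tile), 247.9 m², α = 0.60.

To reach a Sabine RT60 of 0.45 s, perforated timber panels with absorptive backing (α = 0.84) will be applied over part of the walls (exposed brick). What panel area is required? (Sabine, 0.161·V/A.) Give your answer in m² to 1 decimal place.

A₁ = Σ Sᵢαᵢ = 247.9·0.01 + 213.9·0.03 + 247.9·0.60 = 157.636 sabins.
Required A₂ = 0.161·768.366/0.45 = 274.904 sabins.
ΔA needed = 274.904 − 157.636 = 117.268 sabins.
Net gain per m²: Δα = 0.84 − 0.03 = 0.81.
Area = ΔA/Δα = 117.268/0.81 = 144.8 m².

144.8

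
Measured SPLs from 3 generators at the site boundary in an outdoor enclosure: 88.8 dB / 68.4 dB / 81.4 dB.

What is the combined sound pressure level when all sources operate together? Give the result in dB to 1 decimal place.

89.6 dB

Converting to relative power and adding: 10^(88.8/10) + 10^(68.4/10) + 10^(81.4/10) = 9.035e+08.
L_total = 10·log₁₀(9.035e+08) = 89.6 dB.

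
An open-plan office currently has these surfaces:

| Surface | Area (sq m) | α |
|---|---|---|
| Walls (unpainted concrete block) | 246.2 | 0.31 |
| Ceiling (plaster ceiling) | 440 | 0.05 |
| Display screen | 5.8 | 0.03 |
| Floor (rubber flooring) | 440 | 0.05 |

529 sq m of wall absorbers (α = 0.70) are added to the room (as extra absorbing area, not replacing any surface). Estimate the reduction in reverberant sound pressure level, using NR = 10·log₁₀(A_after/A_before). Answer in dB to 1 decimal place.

6.1 dB

Summing Sᵢαᵢ: 76.322 + 22.000 + 0.174 + 22.000 → A_before = 120.496 sabins.
Treatment contributes 529·0.70 = 370.300 sabins.
New total A_after = 490.796 sabins.
NR = 10·log₁₀(490.796/120.496) = 6.1 dB.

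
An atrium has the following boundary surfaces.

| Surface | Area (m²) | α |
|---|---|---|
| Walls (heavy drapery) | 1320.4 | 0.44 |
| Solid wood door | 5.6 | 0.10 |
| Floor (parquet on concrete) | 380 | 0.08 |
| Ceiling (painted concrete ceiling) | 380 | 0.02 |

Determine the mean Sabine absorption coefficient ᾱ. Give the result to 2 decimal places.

0.30

Total surface area S = 2086.0 m².
Σ(Sᵢαᵢ) = 1320.4·0.44 + 5.6·0.10 + 380·0.08 + 380·0.02 = 619.536.
ᾱ = A/S = 0.30.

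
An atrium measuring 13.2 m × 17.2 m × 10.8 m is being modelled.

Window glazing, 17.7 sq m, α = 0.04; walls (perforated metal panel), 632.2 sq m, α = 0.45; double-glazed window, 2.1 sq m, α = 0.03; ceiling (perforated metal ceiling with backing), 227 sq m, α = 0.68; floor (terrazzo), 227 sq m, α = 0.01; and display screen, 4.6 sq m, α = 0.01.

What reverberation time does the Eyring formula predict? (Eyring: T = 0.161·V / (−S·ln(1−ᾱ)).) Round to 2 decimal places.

S = Σ Sᵢ = 1110.6 sq m.
Σ(Sᵢαᵢ) = 17.7·0.04 + 632.2·0.45 + 2.1·0.03 + 227·0.68 + 227·0.01 + 4.6·0.01 = 441.937.
ᾱ = 441.937 / 1110.6 = 0.3979.
−S·ln(1−ᾱ) = −1110.6 × ln(1 − 0.3979) = 563.443.
V = 13.2 × 17.2 × 10.8 = 2452.032 m³.
T = 0.161·V/[−S·ln(1−ᾱ)] = 0.161·2452.032/563.443 = 0.70 s.

0.70 sec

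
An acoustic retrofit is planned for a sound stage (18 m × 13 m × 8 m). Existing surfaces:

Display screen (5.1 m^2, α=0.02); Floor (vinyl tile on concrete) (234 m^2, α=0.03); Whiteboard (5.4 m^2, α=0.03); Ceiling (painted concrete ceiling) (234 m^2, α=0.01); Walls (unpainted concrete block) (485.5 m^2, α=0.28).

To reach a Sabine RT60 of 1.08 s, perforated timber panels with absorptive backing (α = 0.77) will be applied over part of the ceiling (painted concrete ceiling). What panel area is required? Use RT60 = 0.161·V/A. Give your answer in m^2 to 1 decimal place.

175.7

A₁ = Σ Sᵢαᵢ = 5.1×0.02 + 234×0.03 + 5.4×0.03 + 234×0.01 + 485.5×0.28 = 145.564 sabins.
Required A₂ = 0.161·1872/1.08 = 279.067 sabins.
Absorption to add: 279.067 − 145.564 = 133.503 sabins.
Each m^2 of panel replacing the ceiling (painted concrete ceiling) adds (0.77 − 0.01) = 0.76 sabins.
Panel area = 133.503 / 0.76 = 175.7 m^2.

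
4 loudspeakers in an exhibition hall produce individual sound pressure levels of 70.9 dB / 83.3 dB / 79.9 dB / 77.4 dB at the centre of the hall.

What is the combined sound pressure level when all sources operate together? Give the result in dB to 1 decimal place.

Σ 10^(Lᵢ/10) = 3.788e+08.
L_total = 10·log₁₀(3.788e+08) = 85.8 dB.

85.8 dB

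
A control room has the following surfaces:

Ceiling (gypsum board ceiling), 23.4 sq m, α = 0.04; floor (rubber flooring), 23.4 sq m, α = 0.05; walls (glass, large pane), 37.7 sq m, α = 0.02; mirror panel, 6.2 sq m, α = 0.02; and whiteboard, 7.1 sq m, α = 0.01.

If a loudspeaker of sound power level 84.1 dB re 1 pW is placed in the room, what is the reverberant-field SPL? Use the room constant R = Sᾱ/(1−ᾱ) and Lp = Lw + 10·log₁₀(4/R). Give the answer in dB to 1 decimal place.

A = 3.055 sabins; S = 97.8 sq m.
ᾱ = 3.055/97.8 = 0.0312; R = Sᾱ/(1−ᾱ) = 3.055/(1−0.0312) = 3.153 sq m.
Lp = Lw + 10 log₁₀(4/R) = 84.1 +1.03 = 85.1 dB.

85.1 dB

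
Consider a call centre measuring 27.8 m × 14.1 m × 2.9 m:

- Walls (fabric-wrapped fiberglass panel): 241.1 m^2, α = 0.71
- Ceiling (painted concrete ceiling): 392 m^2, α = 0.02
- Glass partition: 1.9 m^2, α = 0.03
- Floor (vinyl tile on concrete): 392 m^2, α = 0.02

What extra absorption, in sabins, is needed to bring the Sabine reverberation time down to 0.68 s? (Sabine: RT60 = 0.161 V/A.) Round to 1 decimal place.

82.2 sabins

Summing Sᵢαᵢ: 171.181 + 7.840 + 0.057 + 7.840 → A₁ = 186.918 sabins.
V = 1136.742 m³. Required absorption A₂ = 0.161 × 1136.742 / 0.68 = 269.140 sabins.
Additional absorption ΔA = 269.140 − 186.918 = 82.2 sabins.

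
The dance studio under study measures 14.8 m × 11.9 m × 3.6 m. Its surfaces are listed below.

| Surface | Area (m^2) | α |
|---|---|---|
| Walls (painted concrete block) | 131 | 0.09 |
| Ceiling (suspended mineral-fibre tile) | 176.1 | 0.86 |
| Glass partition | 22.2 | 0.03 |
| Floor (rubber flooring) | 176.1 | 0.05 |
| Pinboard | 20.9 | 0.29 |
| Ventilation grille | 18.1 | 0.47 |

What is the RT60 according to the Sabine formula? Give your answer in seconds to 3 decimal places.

0.545 s

A = Σ Sᵢαᵢ = 131*0.09 + 176.1*0.86 + 22.2*0.03 + 176.1*0.05 + 20.9*0.29 + 18.1*0.47 = 187.275 sabins.
Volume V = 14.8 × 11.9 × 3.6 = 634.032 m³.
Sabine: RT60 = 0.161 × 634.032 / 187.275 = 0.545 s.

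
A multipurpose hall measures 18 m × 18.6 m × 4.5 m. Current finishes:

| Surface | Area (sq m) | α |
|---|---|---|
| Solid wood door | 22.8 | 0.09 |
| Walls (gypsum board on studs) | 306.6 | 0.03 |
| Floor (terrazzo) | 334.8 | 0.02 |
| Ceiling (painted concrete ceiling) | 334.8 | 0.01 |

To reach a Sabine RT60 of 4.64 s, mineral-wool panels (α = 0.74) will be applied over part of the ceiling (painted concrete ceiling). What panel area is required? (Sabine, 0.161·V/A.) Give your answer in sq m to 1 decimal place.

Summing Sᵢαᵢ: 2.052 + 9.198 + 6.696 + 3.348 → A₁ = 21.294 sabins.
Required A₂ = 0.161·1506.6/4.64 = 52.276 sabins.
Absorption to add: 52.276 − 21.294 = 30.982 sabins.
Net gain per sq m: Δα = 0.74 − 0.01 = 0.73.
Area = ΔA/Δα = 30.982/0.73 = 42.4 sq m.

42.4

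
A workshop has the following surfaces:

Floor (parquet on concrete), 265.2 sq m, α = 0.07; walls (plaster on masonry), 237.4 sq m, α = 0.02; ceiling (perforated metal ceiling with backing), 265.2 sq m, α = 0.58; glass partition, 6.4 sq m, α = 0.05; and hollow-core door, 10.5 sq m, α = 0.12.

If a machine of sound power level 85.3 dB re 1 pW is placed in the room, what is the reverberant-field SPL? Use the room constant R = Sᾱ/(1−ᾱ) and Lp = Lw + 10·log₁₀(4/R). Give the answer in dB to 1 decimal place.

67.7 dB

Σ(Sᵢαᵢ) = 265.2×0.07 + 237.4×0.02 + 265.2×0.58 + 6.4×0.05 + 10.5×0.12 = 178.708; total area S = 784.7 sq m.
ᾱ = 178.708/784.7 = 0.2277; R = Sᾱ/(1−ᾱ) = 178.708/(1−0.2277) = 231.397 sq m.
Lp = 85.3 + 10·log₁₀(4/231.397) = 85.3 + (-17.62) = 67.7 dB.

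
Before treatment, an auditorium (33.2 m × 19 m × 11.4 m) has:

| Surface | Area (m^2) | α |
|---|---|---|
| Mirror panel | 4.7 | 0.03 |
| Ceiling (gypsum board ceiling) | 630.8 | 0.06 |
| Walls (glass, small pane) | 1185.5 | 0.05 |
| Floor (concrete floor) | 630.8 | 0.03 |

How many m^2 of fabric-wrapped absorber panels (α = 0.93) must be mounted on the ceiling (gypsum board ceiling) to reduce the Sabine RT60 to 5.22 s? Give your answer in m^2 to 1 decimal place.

121.4

Total absorption A₁ = 4.7×0.03 + 630.8×0.06 + 1185.5×0.05 + 630.8×0.03
  = 0.141 + 37.848 + 59.275 + 18.924 = 116.188 m^2 sabins.
Required A₂ = 0.161·7191.12/5.22 = 221.795 sabins.
ΔA needed = 221.795 − 116.188 = 105.607 sabins.
Net gain per m^2: Δα = 0.93 − 0.06 = 0.87.
Area = ΔA/Δα = 105.607/0.87 = 121.4 m^2.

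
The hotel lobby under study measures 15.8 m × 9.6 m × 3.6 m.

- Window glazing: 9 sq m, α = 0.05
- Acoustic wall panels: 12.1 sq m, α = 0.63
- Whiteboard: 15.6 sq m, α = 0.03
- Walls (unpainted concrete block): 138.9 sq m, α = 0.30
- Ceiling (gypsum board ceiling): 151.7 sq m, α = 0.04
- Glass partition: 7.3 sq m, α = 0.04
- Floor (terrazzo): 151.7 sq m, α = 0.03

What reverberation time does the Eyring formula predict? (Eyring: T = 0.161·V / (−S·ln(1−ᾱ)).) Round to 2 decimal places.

1.35 sec

S = Σ Sᵢ = 486.3 sq m.
Absorption A = 9×0.05 + 12.1×0.63 + 15.6×0.03 + 138.9×0.30 + 151.7×0.04 + 7.3×0.04 + 151.7×0.03 = 61.122 sabins.
ᾱ = 61.122 / 486.3 = 0.1257.
−S·ln(1−ᾱ) = −486.3 × ln(1 − 0.1257) = 65.326.
V = 15.8 × 9.6 × 3.6 = 546.048 m³.
RT60 = 0.161 × 546.048 / 65.326 = 1.35 s.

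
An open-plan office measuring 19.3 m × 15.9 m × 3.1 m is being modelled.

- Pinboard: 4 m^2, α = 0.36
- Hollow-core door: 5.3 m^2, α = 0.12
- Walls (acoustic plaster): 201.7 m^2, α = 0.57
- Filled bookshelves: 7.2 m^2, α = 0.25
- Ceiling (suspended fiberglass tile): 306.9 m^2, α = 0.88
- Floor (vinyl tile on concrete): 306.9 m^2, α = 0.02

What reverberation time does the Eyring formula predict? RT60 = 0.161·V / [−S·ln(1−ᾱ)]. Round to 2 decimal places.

S = Σ Sᵢ = 832.0 m^2.
Absorption A = 4×0.36 + 5.3×0.12 + 201.7×0.57 + 7.2×0.25 + 306.9×0.88 + 306.9×0.02 = 395.055 sabins.
ᾱ = 395.055 / 832.0 = 0.4748.
−S·ln(1−ᾱ) = −832.0 × ln(1 − 0.4748) = 535.788.
V = 19.3 × 15.9 × 3.1 = 951.297 m³.
RT60 = 0.161 × 951.297 / 535.788 = 0.29 s.

0.29 s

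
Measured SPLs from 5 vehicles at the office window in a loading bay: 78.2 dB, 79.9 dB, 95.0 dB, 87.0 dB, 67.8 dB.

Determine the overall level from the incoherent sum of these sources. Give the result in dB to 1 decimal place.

95.8 dB

Σ 10^(Lᵢ/10) = 3.833e+09.
L_total = 10·log₁₀(3.833e+09) = 95.8 dB.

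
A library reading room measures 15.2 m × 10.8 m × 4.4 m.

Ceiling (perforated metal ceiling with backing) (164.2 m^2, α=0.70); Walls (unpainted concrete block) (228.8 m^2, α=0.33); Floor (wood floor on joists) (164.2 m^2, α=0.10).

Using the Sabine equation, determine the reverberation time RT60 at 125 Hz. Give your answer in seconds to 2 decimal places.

0.56 s

A = Σ Sᵢαᵢ = 164.2*0.70 + 228.8*0.33 + 164.2*0.10 = 206.864 sabins.
Volume V = 15.2 × 10.8 × 4.4 = 722.304 m³.
RT60 = 0.161 · V / A = 0.161 × 722.304 / 206.864 = 0.56 s.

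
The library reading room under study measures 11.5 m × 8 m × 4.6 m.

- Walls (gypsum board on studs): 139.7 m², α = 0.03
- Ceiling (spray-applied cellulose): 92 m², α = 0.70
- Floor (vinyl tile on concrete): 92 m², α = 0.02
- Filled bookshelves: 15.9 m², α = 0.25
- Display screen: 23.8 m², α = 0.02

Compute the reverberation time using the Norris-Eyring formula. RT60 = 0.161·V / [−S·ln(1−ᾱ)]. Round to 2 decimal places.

Total surface area S = 139.7 + 92 + 92 + 15.9 + 23.8 = 363.4 m².
Absorption A = 139.7×0.03 + 92×0.70 + 92×0.02 + 15.9×0.25 + 23.8×0.02 = 74.882 sabins.
Mean coefficient ᾱ = A/S = 0.2061.
Eyring denominator: −S ln(1−ᾱ) = 83.872.
V = 11.5 × 8 × 4.6 = 423.2 m³.
T = 0.161·V/[−S·ln(1−ᾱ)] = 0.161·423.2/83.872 = 0.81 s.

0.81 s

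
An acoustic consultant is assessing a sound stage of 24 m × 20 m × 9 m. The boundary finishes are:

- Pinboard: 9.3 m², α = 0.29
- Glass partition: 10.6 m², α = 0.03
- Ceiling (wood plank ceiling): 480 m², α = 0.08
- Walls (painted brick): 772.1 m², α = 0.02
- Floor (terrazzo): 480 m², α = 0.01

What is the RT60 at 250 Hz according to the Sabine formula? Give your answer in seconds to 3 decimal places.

Summing Sᵢαᵢ: 2.697 + 0.318 + 38.400 + 15.442 + 4.800 → A = 61.657 sabins.
Volume V = 24 × 20 × 9 = 4320 m³.
T = 0.161 V/A = 0.161·4320/61.657 = 11.280 s.

11.280 seconds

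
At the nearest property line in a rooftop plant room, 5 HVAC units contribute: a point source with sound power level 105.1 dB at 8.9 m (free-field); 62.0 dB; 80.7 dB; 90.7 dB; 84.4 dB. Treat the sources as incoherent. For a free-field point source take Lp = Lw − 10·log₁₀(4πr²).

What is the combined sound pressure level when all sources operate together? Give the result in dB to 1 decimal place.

Source at 8.9 m: Lp = 105.1 − 10·log₁₀(4π·8.9²) = 105.1 − 10·log₁₀(995.382) = 75.1 dB.
Sum in the linear (power) domain: Σ 10^(Lᵢ/10) = 10^(75.1/10) + 10^(62.0/10) + 10^(80.7/10) + 10^(90.7/10) + 10^(84.4/10) = 1.602e+09.
L_total = 10·log₁₀(1.602e+09) = 92.0 dB.

92.0 dB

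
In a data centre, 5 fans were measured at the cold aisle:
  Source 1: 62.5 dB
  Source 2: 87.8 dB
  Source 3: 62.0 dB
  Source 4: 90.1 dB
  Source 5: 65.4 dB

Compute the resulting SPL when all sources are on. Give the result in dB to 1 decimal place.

92.1 dB

Σ 10^(Lᵢ/10) = 1.633e+09.
Combined level = 10 log₁₀(1.633e+09) = 92.1 dB.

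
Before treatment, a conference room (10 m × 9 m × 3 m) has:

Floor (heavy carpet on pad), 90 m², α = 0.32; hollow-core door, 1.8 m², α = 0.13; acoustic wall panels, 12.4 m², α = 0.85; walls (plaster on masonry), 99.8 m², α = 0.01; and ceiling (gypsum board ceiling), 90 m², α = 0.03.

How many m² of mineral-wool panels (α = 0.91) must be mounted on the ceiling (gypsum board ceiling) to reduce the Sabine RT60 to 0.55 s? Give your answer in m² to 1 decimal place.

A₁ = Σ Sᵢαᵢ = 90×0.32 + 1.8×0.13 + 12.4×0.85 + 99.8×0.01 + 90×0.03 = 43.272 sabins.
V = 270 m³. Target absorption A₂ = 0.161 × 270 / 0.55 = 79.036 sabins.
ΔA needed = 79.036 − 43.272 = 35.764 sabins.
Each m² of panel replacing the ceiling (gypsum board ceiling) adds (0.91 − 0.03) = 0.88 sabins.
Area = ΔA/Δα = 35.764/0.88 = 40.6 m².

40.6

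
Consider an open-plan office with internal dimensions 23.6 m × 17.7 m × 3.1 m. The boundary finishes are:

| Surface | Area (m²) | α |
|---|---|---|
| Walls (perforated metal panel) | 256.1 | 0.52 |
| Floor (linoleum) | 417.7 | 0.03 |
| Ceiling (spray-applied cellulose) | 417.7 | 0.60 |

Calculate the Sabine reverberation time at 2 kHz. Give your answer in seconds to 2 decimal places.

Equivalent absorption area: A = 256.1·0.52 + 417.7·0.03 + 417.7·0.60 = 396.323 m².
Volume V = 23.6 × 17.7 × 3.1 = 1294.932 m³.
T = 0.161 V/A = 0.161·1294.932/396.323 = 0.53 s.

0.53 sec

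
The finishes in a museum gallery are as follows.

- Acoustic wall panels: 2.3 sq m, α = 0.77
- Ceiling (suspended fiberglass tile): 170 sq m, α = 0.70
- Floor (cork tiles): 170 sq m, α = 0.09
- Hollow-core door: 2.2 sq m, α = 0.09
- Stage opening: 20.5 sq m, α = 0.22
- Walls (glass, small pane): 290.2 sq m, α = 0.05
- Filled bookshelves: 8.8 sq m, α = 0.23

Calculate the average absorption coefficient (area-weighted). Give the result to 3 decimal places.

0.237

S = Σ Sᵢ = 2.3 + 170 + 170 + 2.2 + 20.5 + 290.2 + 8.8 = 664.0 sq m.
A = 2.3·0.77 + 170·0.70 + 170·0.09 + 2.2·0.09 + 20.5·0.22 + 290.2·0.05 + 8.8·0.23 = 157.313 sabins.
ᾱ = 157.313 / 664.0 = 0.237.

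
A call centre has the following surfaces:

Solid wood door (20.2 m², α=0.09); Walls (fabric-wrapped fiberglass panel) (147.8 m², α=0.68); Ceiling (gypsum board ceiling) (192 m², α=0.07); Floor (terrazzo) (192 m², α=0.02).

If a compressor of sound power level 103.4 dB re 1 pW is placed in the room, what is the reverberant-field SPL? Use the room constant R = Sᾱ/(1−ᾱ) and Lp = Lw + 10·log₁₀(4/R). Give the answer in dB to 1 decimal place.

87.6 dB

A = 119.602 sabins; S = 552.0 m².
ᾱ = 0.2167, so room constant R = A/(1−ᾱ) = 152.690 m².
Lp = Lw + 10 log₁₀(4/R) = 103.4 -15.82 = 87.6 dB.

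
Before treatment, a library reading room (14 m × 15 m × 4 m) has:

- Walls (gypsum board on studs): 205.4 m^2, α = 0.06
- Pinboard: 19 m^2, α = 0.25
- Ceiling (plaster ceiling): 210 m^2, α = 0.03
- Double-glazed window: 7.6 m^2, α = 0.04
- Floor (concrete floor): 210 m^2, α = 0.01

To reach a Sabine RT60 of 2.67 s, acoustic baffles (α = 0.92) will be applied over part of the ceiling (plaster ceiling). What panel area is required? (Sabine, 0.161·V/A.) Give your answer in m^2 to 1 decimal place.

27.9

Summing Sᵢαᵢ: 12.324 + 4.750 + 6.300 + 0.304 + 2.100 → A₁ = 25.778 sabins.
V = 840 m³. Target absorption A₂ = 0.161 × 840 / 2.67 = 50.652 sabins.
Absorption to add: 50.652 − 25.778 = 24.874 sabins.
Net gain per m^2: Δα = 0.92 − 0.03 = 0.89.
Area = ΔA/Δα = 24.874/0.89 = 27.9 m^2.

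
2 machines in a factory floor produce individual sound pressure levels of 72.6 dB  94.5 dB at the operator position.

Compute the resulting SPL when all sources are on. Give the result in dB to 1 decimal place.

Sum in the linear (power) domain: Σ 10^(Lᵢ/10) = 10^(72.6/10) + 10^(94.5/10) = 2.837e+09.
Back to dB: 10·log₁₀ Σ = 94.5 dB.

94.5 dB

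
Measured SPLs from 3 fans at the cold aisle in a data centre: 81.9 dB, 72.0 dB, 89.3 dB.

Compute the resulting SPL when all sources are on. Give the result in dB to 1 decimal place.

90.1 dB

Σ 10^(Lᵢ/10) = 1.022e+09.
Back to dB: 10·log₁₀ Σ = 90.1 dB.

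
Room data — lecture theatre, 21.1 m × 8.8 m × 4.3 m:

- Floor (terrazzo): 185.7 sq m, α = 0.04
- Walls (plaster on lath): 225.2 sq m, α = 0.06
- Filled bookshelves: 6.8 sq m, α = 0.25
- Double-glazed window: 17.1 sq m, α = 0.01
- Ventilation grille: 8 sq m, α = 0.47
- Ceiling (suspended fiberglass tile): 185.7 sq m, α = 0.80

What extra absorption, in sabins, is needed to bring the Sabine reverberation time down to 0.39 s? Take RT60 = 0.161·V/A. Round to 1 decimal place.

154.5 sabins

Summing Sᵢαᵢ: 7.428 + 13.512 + 1.700 + 0.171 + 3.760 + 148.560 → A₁ = 175.131 sabins.
For T = 0.39 s, need A₂ = 0.161·V/T = 0.161·798.424/0.39 = 329.606 sabins.
Additional absorption ΔA = 329.606 − 175.131 = 154.5 sabins.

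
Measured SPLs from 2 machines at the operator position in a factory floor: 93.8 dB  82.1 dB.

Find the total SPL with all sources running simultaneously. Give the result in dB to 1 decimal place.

94.1 dB

Σ 10^(Lᵢ/10) = 2.561e+09.
Combined level = 10 log₁₀(2.561e+09) = 94.1 dB.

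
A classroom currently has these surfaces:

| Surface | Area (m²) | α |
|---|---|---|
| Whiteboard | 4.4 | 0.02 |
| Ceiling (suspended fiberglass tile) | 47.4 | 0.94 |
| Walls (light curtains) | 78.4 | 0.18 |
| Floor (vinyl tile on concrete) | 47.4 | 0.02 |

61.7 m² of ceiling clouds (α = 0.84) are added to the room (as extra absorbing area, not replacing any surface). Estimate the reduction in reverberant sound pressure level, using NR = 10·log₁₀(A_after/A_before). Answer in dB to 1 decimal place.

Summing Sᵢαᵢ: 0.088 + 44.556 + 14.112 + 0.948 → A_before = 59.704 sabins.
Added absorption = 61.7 × 0.84 = 51.828 sabins.
A_after = 59.704 + 51.828 = 111.532 sabins.
NR = 10·log₁₀(111.532/59.704) = 2.7 dB.

2.7 dB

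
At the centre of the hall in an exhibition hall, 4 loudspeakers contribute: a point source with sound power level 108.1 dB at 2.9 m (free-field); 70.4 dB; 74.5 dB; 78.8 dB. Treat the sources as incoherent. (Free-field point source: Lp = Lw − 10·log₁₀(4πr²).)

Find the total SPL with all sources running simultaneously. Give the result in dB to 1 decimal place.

88.6 dB

Source at 2.9 m: Lp = 108.1 − 10·log₁₀(4π·2.9²) = 108.1 − 10·log₁₀(105.683) = 87.9 dB.
Converting to relative power and adding: 10^(87.9/10) + 10^(70.4/10) + 10^(74.5/10) + 10^(78.8/10) = 7.316e+08.
Combined level = 10 log₁₀(7.316e+08) = 88.6 dB.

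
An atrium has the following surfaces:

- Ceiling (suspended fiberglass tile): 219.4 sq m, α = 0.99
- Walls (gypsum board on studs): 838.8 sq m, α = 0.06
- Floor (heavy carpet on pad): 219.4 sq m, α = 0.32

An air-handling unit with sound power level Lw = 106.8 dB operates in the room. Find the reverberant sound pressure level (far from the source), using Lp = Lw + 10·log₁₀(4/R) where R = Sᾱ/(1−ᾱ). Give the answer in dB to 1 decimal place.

86.2 dB

A = 337.742 sabins; S = 1277.6 sq m.
ᾱ = 337.742/1277.6 = 0.2644; R = Sᾱ/(1−ᾱ) = 337.742/(1−0.2644) = 459.138 sq m.
Lp = Lw + 10 log₁₀(4/R) = 106.8 -20.60 = 86.2 dB.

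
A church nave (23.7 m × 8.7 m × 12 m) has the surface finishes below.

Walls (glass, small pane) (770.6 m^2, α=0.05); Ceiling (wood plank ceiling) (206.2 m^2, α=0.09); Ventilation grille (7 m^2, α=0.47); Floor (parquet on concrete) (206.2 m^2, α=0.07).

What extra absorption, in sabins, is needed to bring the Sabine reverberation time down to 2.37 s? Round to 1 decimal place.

93.3 sabins

Summing Sᵢαᵢ: 38.530 + 18.558 + 3.290 + 14.434 → A₁ = 74.812 sabins.
V = 2474.28 m³. Required absorption A₂ = 0.161 × 2474.28 / 2.37 = 168.084 sabins.
ΔA = A₂ − A₁ = 168.084 − 74.812 = 93.3 sabins.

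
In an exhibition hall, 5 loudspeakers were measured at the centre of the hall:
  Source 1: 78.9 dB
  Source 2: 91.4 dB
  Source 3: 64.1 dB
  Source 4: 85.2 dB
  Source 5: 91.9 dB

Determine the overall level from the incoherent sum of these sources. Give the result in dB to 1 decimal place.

Σ 10^(Lᵢ/10) = 3.341e+09.
L_total = 10·log₁₀(3.341e+09) = 95.2 dB.

95.2 dB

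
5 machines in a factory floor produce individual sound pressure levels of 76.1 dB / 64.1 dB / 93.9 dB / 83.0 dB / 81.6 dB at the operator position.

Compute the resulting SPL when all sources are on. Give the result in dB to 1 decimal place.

94.5 dB

Converting to relative power and adding: 10^(76.1/10) + 10^(64.1/10) + 10^(93.9/10) + 10^(83.0/10) + 10^(81.6/10) = 2.842e+09.
Combined level = 10 log₁₀(2.842e+09) = 94.5 dB.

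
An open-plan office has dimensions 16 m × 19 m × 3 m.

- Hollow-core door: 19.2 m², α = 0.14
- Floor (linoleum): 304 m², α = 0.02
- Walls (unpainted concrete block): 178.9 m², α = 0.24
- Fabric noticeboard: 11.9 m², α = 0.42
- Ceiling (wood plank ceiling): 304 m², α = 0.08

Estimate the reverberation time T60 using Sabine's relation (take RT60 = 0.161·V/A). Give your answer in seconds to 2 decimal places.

1.81 s

Total absorption A = 19.2×0.14 + 304×0.02 + 178.9×0.24 + 11.9×0.42 + 304×0.08
  = 2.688 + 6.080 + 42.936 + 4.998 + 24.320 = 81.022 m² sabins.
Room volume: 912 m³.
RT60 = 0.161 · V / A = 0.161 × 912 / 81.022 = 1.81 s.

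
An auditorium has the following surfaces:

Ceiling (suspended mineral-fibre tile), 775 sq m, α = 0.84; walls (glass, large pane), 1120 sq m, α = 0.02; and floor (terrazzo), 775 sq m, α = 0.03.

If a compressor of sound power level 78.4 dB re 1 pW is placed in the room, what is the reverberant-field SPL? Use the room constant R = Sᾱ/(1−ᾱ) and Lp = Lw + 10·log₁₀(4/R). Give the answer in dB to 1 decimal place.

A = 696.650 sabins; S = 2670.0 sq m.
ᾱ = 0.2609, so room constant R = A/(1−ᾱ) = 942.565 sq m.
Lp = 78.4 + 10·log₁₀(4/942.565) = 78.4 + (-23.72) = 54.7 dB.

54.7 dB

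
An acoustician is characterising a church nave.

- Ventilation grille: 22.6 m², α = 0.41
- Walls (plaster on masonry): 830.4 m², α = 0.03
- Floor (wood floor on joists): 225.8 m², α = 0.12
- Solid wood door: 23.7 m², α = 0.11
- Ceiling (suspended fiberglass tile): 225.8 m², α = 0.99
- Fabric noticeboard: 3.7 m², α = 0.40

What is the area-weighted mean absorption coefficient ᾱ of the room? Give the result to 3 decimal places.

0.217

Total surface area S = 1332.0 m².
Σ(Sᵢαᵢ) = 22.6×0.41 + 830.4×0.03 + 225.8×0.12 + 23.7×0.11 + 225.8×0.99 + 3.7×0.40 = 288.903.
ᾱ = 288.903 / 1332.0 = 0.217.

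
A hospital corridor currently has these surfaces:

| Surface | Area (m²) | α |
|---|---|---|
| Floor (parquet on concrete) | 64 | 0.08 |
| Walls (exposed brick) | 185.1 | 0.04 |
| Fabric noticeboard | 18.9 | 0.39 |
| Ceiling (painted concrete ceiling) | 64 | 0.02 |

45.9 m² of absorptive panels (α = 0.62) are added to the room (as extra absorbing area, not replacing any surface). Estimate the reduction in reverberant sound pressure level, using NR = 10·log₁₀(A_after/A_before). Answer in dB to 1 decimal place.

3.7 dB

Total absorption A_before = 64×0.08 + 185.1×0.04 + 18.9×0.39 + 64×0.02
  = 5.120 + 7.404 + 7.371 + 1.280 = 21.175 m² sabins.
Added absorption = 45.9 × 0.62 = 28.458 sabins.
New total A_after = 49.633 sabins.
NR = 10·log₁₀(49.633/21.175) = 3.7 dB.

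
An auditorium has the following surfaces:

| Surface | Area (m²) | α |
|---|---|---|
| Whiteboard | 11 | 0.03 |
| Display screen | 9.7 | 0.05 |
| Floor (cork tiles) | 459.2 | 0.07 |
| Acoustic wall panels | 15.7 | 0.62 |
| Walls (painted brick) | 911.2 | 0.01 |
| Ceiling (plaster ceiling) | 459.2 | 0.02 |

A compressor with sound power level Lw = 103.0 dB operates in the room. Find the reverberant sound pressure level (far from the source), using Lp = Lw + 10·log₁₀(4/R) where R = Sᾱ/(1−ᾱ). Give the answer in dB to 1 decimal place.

91.0 dB

A = 60.989 sabins; S = 1866.0 m².
ᾱ = 60.989/1866.0 = 0.0327; R = Sᾱ/(1−ᾱ) = 60.989/(1−0.0327) = 63.051 m².
Lp = Lw + 10 log₁₀(4/R) = 103.0 -11.98 = 91.0 dB.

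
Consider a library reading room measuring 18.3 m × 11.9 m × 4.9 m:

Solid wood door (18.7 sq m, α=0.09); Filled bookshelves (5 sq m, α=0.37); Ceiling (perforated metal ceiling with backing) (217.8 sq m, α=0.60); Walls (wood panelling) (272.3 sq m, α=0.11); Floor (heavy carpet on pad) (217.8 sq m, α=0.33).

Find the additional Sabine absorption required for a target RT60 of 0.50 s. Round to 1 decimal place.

Total absorption A₁ = 18.7*0.09 + 5*0.37 + 217.8*0.60 + 272.3*0.11 + 217.8*0.33
  = 1.683 + 1.850 + 130.680 + 29.953 + 71.874 = 236.040 sq m sabins.
For T = 0.50 s, need A₂ = 0.161·V/T = 0.161·1067.073/0.50 = 343.598 sabins.
ΔA = A₂ − A₁ = 343.598 − 236.040 = 107.6 sabins.

107.6 sabins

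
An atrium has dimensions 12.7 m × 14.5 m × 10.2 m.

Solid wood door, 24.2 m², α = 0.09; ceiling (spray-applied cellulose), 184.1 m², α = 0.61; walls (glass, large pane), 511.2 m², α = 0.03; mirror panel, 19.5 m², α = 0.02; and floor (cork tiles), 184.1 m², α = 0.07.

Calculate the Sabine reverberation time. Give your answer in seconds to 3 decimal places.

A = Σ Sᵢαᵢ = 24.2·0.09 + 184.1·0.61 + 511.2·0.03 + 19.5·0.02 + 184.1·0.07 = 143.092 sabins.
Room volume: 1878.33 m³.
RT60 = 0.161 · V / A = 0.161 × 1878.33 / 143.092 = 2.113 s.

2.113 sec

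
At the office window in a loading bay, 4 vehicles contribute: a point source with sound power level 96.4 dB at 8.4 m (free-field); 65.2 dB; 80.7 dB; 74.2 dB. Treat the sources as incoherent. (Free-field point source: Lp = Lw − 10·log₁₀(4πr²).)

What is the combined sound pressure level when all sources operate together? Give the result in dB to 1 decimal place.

Source at 8.4 m: Lp = 96.4 − 10·log₁₀(4π·8.4²) = 96.4 − 10·log₁₀(886.683) = 66.9 dB.
Sum in the linear (power) domain: Σ 10^(Lᵢ/10) = 10^(66.9/10) + 10^(65.2/10) + 10^(80.7/10) + 10^(74.2/10) = 1.52e+08.
Combined level = 10 log₁₀(1.52e+08) = 81.8 dB.

81.8 dB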